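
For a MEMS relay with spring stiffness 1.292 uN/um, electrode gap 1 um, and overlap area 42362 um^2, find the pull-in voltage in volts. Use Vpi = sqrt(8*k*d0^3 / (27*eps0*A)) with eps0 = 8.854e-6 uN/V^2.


Step 1: Compute numerator: 8 * k * d0^3 = 8 * 1.292 * 1^3 = 10.336
Step 2: Compute denominator: 27 * eps0 * A = 27 * 8.854e-6 * 42362 = 10.126975
Step 3: Vpi = sqrt(10.336 / 10.126975)
Vpi = 1.01 V


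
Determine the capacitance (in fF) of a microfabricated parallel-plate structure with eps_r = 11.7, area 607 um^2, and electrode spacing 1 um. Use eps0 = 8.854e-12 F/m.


Step 1: Convert area to m^2: A = 607e-12 m^2
Step 2: Convert gap to m: d = 1e-6 m
Step 3: C = eps0 * eps_r * A / d
C = 8.854e-12 * 11.7 * 607e-12 / 1e-6
Step 4: Convert to fF (multiply by 1e15).
C = 62.88 fF


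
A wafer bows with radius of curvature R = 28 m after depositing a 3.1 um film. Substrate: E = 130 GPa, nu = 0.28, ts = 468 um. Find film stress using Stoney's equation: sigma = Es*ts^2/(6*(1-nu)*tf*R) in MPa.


Step 1: Compute numerator: Es * ts^2 = 130 * 468^2 = 28473120 (GPa*um^2)
Step 2: Compute denominator (R in um): 6*(1-nu)*tf*R = 6*0.72*3.1*28e6 = 374976000.0 (um^2)
Step 3: sigma (GPa) = 28473120 / 374976000.0 = 7.5933e-02 GPa
Step 4: Convert to MPa (x1000): sigma = 75.9 MPa


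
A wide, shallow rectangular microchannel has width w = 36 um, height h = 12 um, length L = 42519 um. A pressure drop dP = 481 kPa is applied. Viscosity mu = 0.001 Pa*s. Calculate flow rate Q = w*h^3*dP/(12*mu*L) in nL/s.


Step 1: Convert all dimensions to SI (meters).
w = 36e-6 m, h = 12e-6 m, L = 42519e-6 m, dP = 481e3 Pa
Step 2: Q = w * h^3 * dP / (12 * mu * L)
Q = 36e-6 * (12e-6)^3 * 481e3 / (12 * 0.001 * 42519e-6) = 5.864446e-11 m^3/s
Step 3: Convert Q from m^3/s to nL/s (1 m^3 = 1e12 nL, so multiply by 1e12).
Q = 58.644 nL/s


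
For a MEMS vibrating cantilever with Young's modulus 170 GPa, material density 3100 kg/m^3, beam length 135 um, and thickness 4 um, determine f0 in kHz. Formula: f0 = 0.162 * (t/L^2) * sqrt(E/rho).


Step 1: Convert units to SI.
t_SI = 4e-6 m, L_SI = 135e-6 m
Step 2: Calculate sqrt(E/rho).
sqrt(170e9 / 3100) = 7405.32 m/s
Step 3: Compute f0.
f0 = 0.162 * 4e-6 / (135e-6)^2 * 7405.32 = 263300.3 Hz = 263.3 kHz


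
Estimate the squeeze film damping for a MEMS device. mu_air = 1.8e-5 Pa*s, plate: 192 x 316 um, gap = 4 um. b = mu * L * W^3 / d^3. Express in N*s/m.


Step 1: Convert to SI.
L = 192e-6 m, W = 316e-6 m, d = 4e-6 m
Step 2: W^3 = (316e-6)^3 = 3.16e-11 m^3
Step 3: d^3 = (4e-6)^3 = 6.40e-17 m^3
Step 4: b = 1.8e-5 * 192e-6 * 3.16e-11 / 6.40e-17
b = 1.70e-03 N*s/m


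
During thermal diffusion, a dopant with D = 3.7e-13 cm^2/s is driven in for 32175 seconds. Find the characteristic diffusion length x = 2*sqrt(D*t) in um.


Step 1: Compute D*t = 3.7e-13 * 32175 = 1.190475e-08 cm^2
Step 2: sqrt(D*t) = 1.09109e-04 cm
Step 3: x = 2 * 1.09109e-04 cm = 2.18218e-04 cm
Step 4: Convert to um (1 cm = 1e4 um): x = 2.182 um


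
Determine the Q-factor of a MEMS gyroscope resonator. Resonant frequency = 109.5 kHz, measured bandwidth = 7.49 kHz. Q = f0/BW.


Step 1: Q = f0 / bandwidth
Step 2: Q = 109.5 / 7.49
Q = 14.6


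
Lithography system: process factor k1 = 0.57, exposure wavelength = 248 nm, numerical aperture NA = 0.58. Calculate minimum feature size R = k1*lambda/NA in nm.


Step 1: Identify values: k1 = 0.57, lambda = 248 nm, NA = 0.58
Step 2: R = k1 * lambda / NA
R = 0.57 * 248 / 0.58
R = 243.7 nm


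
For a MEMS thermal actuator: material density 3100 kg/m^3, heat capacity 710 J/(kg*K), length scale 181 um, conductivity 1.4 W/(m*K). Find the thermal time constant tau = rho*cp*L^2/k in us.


Step 1: Convert L to m: L = 181e-6 m
Step 2: L^2 = (181e-6)^2 = 3.2761e-08 m^2
Step 3: tau = 3100 * 710 * 3.2761e-08 / 1.4 = 5.150497214e-02 s
Step 4: Convert to microseconds (multiply by 1e6).
tau = 51504.972 us


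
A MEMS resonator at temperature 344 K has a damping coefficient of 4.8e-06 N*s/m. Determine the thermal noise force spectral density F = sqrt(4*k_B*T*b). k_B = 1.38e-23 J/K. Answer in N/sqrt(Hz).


Step 1: Compute 4 * k_B * T * b
= 4 * 1.38e-23 * 344 * 4.8e-06
= 9.1146e-26 N^2/Hz
Step 2: F_noise = sqrt(9.1146e-26)
F_noise = 3.02e-13 N/sqrt(Hz)


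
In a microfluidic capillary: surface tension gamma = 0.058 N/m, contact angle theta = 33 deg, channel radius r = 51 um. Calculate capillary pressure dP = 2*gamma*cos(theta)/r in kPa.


Step 1: cos(33 deg) = 0.8387
Step 2: Convert r to m: r = 51e-6 m
Step 3: dP = 2 * 0.058 * 0.8387 / 51e-6 = 1907.6 Pa
Step 4: Convert Pa to kPa (divide by 1000).
dP = 1.91 kPa


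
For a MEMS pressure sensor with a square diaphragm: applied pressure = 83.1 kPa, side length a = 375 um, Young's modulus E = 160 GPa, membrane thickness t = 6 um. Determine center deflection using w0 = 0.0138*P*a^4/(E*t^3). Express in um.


Step 1: Convert pressure to compatible units (E is in GPa, so P in GPa).
P = 83.1 kPa = 83.1e-6 GPa
Step 2: Compute numerator: 0.0138 * P * a^4.
a^4 = 375^4 = 19775390625
numerator = 0.0138 * 83.1e-6 * 19775390625 = 2.2678e+04
Step 3: Compute denominator: E * t^3 = 160 * 6^3 = 34560
Step 4: w0 = numerator / denominator = 2.2678e+04 / 34560 = 0.6562 um


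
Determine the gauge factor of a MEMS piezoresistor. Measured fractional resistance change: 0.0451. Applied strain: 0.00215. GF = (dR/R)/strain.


Step 1: Identify values.
dR/R = 0.0451, strain = 0.00215
Step 2: GF = (dR/R) / strain = 0.0451 / 0.00215
GF = 21.0


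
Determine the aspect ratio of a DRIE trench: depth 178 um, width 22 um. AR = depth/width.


Step 1: AR = depth / width
Step 2: AR = 178 / 22
AR = 8.1


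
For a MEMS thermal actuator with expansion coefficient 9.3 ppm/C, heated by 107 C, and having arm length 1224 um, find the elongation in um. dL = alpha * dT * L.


Step 1: Convert CTE: alpha = 9.3 ppm/C = 9.3e-6 /C
Step 2: dL = 9.3e-6 * 107 * 1224
dL = 1.218 um


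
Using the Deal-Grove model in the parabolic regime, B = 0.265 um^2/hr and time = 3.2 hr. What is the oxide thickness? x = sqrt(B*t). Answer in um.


Step 1: Compute B*t = 0.265 * 3.2 = 0.848
Step 2: x = sqrt(0.848)
x = 0.921 um


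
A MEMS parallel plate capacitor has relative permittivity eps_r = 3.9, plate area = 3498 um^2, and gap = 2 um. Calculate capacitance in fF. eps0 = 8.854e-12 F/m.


Step 1: Convert area to m^2: A = 3498e-12 m^2
Step 2: Convert gap to m: d = 2e-6 m
Step 3: C = eps0 * eps_r * A / d
C = 8.854e-12 * 3.9 * 3498e-12 / 2e-6
Step 4: Convert to fF (multiply by 1e15).
C = 60.39 fF


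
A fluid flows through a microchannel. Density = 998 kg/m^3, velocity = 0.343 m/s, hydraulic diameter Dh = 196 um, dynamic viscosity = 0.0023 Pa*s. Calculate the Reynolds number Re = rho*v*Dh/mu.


Step 1: Convert Dh to meters: Dh = 196e-6 m
Step 2: Re = rho * v * Dh / mu
Re = 998 * 0.343 * 196e-6 / 0.0023
Re = 29.171


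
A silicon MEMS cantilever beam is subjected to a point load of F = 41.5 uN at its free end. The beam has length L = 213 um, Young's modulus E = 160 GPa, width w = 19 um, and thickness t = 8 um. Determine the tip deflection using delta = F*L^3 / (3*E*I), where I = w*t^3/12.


Step 1: Calculate the second moment of area.
I = w * t^3 / 12 = 19 * 8^3 / 12 = 810.6667 um^4
Step 2: Convert E to consistent units (1 GPa = 1000 uN/um^2).
E = 160 GPa = 160000 uN/um^2
Step 3: Calculate tip deflection.
delta = F * L^3 / (3 * E * I)
delta = 41.5 * 213^3 / (3 * 160000 * 810.6667)
delta = 1.0306 um


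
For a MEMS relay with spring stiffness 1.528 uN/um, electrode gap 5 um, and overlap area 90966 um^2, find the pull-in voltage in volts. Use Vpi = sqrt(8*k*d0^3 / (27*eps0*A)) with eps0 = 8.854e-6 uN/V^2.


Step 1: Compute numerator: 8 * k * d0^3 = 8 * 1.528 * 5^3 = 1528.0
Step 2: Compute denominator: 27 * eps0 * A = 27 * 8.854e-6 * 90966 = 21.74615
Step 3: Vpi = sqrt(1528.0 / 21.74615)
Vpi = 8.38 V


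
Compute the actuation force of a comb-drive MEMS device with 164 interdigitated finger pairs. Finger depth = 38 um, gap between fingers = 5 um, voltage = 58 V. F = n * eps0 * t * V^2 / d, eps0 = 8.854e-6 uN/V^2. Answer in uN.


Step 1: Parameters: n=164, eps0=8.854e-6 uN/V^2, t=38 um, V=58 V, d=5 um
Step 2: V^2 = 3364
Step 3: F = 164 * 8.854e-6 * 38 * 3364 / 5
F = 37.124 uN


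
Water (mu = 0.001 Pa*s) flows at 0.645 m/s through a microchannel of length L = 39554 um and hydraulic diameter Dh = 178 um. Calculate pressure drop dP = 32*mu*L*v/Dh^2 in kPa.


Step 1: Convert to SI: L = 39554e-6 m, Dh = 178e-6 m
Step 2: dP = 32 * 0.001 * 39554e-6 * 0.645 / (178e-6)^2
Step 3: dP = 25766.78 Pa
Step 4: Convert to kPa: dP = 25.77 kPa


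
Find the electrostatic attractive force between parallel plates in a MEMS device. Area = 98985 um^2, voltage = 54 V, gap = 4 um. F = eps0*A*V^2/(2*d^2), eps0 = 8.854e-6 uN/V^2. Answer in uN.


Step 1: Identify parameters.
eps0 = 8.854e-6 uN/V^2, A = 98985 um^2, V = 54 V, d = 4 um
Step 2: Compute V^2 = 54^2 = 2916
Step 3: Compute d^2 = 4^2 = 16
Step 4: F = 0.5 * 8.854e-6 * 98985 * 2916 / 16
F = 79.863 uN


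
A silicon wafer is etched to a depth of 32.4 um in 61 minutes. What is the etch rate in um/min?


Step 1: Etch rate = depth / time
Step 2: rate = 32.4 / 61
rate = 0.531 um/min


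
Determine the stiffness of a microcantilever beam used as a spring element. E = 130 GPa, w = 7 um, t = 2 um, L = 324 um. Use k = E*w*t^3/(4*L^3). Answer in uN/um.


Step 1: Convert E to consistent units (1 GPa = 1000 uN/um^2).
E = 130 GPa = 130000 uN/um^2
Step 2: Compute t^3 = 2^3 = 8
Step 3: Compute L^3 = 324^3 = 34012224
Step 4: k = 130000 * 7 * 8 / (4 * 34012224)
k = 0.0535 uN/um


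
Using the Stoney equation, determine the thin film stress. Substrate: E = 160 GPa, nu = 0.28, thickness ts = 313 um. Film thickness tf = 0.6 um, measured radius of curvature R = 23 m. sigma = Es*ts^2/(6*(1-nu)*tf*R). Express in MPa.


Step 1: Compute numerator: Es * ts^2 = 160 * 313^2 = 15675040 (GPa*um^2)
Step 2: Compute denominator (R in um): 6*(1-nu)*tf*R = 6*0.72*0.6*23e6 = 59616000.0 (um^2)
Step 3: sigma (GPa) = 15675040 / 59616000.0 = 2.62933e-01 GPa
Step 4: Convert to MPa (x1000): sigma = 262.9 MPa


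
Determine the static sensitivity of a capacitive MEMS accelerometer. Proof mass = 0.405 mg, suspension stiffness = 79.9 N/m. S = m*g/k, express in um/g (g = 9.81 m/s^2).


Step 1: Convert mass: m = 0.405 mg = 4.05e-07 kg
Step 2: S = m * g / k = 4.05e-07 * 9.81 / 79.9
Step 3: S = 4.97e-08 m/g
Step 4: Convert to um/g: S = 0.05 um/g


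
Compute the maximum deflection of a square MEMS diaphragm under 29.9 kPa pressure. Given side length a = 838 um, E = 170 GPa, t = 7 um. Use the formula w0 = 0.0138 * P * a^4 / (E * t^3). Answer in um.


Step 1: Convert pressure to compatible units (E is in GPa, so P in GPa).
P = 29.9 kPa = 29.9e-6 GPa
Step 2: Compute numerator: 0.0138 * P * a^4.
a^4 = 838^4 = 493146635536
numerator = 0.0138 * 29.9e-6 * 493146635536 = 2.034822e+05
Step 3: Compute denominator: E * t^3 = 170 * 7^3 = 58310
Step 4: w0 = numerator / denominator = 2.034822e+05 / 58310 = 3.4897 um


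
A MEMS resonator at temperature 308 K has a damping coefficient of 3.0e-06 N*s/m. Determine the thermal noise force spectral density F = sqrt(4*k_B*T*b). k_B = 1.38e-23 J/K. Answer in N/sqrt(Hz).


Step 1: Compute 4 * k_B * T * b
= 4 * 1.38e-23 * 308 * 3.0e-06
= 5.1005e-26 N^2/Hz
Step 2: F_noise = sqrt(5.1005e-26)
F_noise = 2.26e-13 N/sqrt(Hz)


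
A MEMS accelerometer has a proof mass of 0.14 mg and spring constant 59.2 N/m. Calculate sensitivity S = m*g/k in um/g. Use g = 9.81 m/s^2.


Step 1: Convert mass: m = 0.14 mg = 1.40e-07 kg
Step 2: S = m * g / k = 1.40e-07 * 9.81 / 59.2
Step 3: S = 2.32e-08 m/g
Step 4: Convert to um/g: S = 0.023 um/g


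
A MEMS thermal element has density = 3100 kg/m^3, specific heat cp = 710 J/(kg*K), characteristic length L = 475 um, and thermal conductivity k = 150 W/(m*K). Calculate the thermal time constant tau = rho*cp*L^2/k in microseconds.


Step 1: Convert L to m: L = 475e-6 m
Step 2: L^2 = (475e-6)^2 = 2.25625e-07 m^2
Step 3: tau = 3100 * 710 * 2.25625e-07 / 150 = 3.31067083e-03 s
Step 4: Convert to microseconds (multiply by 1e6).
tau = 3310.671 us


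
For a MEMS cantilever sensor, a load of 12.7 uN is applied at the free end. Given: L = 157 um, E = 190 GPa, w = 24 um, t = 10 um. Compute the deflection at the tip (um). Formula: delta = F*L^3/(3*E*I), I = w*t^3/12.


Step 1: Calculate the second moment of area.
I = w * t^3 / 12 = 24 * 10^3 / 12 = 2000.0 um^4
Step 2: Convert E to consistent units (1 GPa = 1000 uN/um^2).
E = 190 GPa = 190000 uN/um^2
Step 3: Calculate tip deflection.
delta = F * L^3 / (3 * E * I)
delta = 12.7 * 157^3 / (3 * 190000 * 2000.0)
delta = 0.0431 um


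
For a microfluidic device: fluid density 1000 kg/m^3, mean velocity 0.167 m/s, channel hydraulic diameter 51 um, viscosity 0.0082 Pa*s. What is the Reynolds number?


Step 1: Convert Dh to meters: Dh = 51e-6 m
Step 2: Re = rho * v * Dh / mu
Re = 1000 * 0.167 * 51e-6 / 0.0082
Re = 1.039


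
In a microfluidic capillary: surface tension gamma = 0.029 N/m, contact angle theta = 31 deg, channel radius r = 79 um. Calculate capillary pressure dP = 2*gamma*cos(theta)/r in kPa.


Step 1: cos(31 deg) = 0.8572
Step 2: Convert r to m: r = 79e-6 m
Step 3: dP = 2 * 0.029 * 0.8572 / 79e-6 = 629.3 Pa
Step 4: Convert Pa to kPa (divide by 1000).
dP = 0.63 kPa


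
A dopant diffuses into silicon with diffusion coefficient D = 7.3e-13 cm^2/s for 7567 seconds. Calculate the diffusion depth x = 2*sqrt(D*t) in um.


Step 1: Compute D*t = 7.3e-13 * 7567 = 5.52391e-09 cm^2
Step 2: sqrt(D*t) = 7.4323e-05 cm
Step 3: x = 2 * 7.4323e-05 cm = 1.48646e-04 cm
Step 4: Convert to um (1 cm = 1e4 um): x = 1.486 um


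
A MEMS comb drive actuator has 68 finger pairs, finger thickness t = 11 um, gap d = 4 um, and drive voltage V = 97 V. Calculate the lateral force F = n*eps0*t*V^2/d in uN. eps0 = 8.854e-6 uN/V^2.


Step 1: Parameters: n=68, eps0=8.854e-6 uN/V^2, t=11 um, V=97 V, d=4 um
Step 2: V^2 = 9409
Step 3: F = 68 * 8.854e-6 * 11 * 9409 / 4
F = 15.578 uN


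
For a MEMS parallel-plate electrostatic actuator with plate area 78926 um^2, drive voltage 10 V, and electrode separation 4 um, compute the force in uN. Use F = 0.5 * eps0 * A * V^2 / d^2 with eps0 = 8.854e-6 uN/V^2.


Step 1: Identify parameters.
eps0 = 8.854e-6 uN/V^2, A = 78926 um^2, V = 10 V, d = 4 um
Step 2: Compute V^2 = 10^2 = 100
Step 3: Compute d^2 = 4^2 = 16
Step 4: F = 0.5 * 8.854e-6 * 78926 * 100 / 16
F = 2.184 uN


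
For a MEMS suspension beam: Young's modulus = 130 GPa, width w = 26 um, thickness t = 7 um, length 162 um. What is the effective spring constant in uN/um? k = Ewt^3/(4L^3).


Step 1: Convert E to consistent units (1 GPa = 1000 uN/um^2).
E = 130 GPa = 130000 uN/um^2
Step 2: Compute t^3 = 7^3 = 343
Step 3: Compute L^3 = 162^3 = 4251528
Step 4: k = 130000 * 26 * 343 / (4 * 4251528)
k = 68.172 uN/um


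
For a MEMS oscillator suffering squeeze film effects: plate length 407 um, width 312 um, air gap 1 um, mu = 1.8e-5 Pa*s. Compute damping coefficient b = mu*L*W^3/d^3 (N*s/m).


Step 1: Convert to SI.
L = 407e-6 m, W = 312e-6 m, d = 1e-6 m
Step 2: W^3 = (312e-6)^3 = 3.04e-11 m^3
Step 3: d^3 = (1e-6)^3 = 1.00e-18 m^3
Step 4: b = 1.8e-5 * 407e-6 * 3.04e-11 / 1.00e-18
b = 2.23e-01 N*s/m


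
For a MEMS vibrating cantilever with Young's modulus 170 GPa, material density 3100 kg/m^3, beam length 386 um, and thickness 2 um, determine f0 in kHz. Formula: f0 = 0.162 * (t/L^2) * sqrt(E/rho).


Step 1: Convert units to SI.
t_SI = 2e-6 m, L_SI = 386e-6 m
Step 2: Calculate sqrt(E/rho).
sqrt(170e9 / 3100) = 7405.32 m/s
Step 3: Compute f0.
f0 = 0.162 * 2e-6 / (386e-6)^2 * 7405.32 = 16103.3 Hz = 16.1 kHz


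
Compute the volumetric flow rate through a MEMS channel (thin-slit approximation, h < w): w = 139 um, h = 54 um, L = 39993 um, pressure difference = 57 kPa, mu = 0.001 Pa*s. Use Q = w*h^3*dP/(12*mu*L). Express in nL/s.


Step 1: Convert all dimensions to SI (meters).
w = 139e-6 m, h = 54e-6 m, L = 39993e-6 m, dP = 57e3 Pa
Step 2: Q = w * h^3 * dP / (12 * mu * L)
Q = 139e-6 * (54e-6)^3 * 57e3 / (12 * 0.001 * 39993e-6) = 2.59959508e-09 m^3/s
Step 3: Convert Q from m^3/s to nL/s (1 m^3 = 1e12 nL, so multiply by 1e12).
Q = 2599.595 nL/s


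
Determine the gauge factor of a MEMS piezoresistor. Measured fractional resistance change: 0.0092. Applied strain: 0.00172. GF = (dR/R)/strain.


Step 1: Identify values.
dR/R = 0.0092, strain = 0.00172
Step 2: GF = (dR/R) / strain = 0.0092 / 0.00172
GF = 5.3


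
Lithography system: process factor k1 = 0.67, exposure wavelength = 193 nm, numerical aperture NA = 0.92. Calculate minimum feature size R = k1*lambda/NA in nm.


Step 1: Identify values: k1 = 0.67, lambda = 193 nm, NA = 0.92
Step 2: R = k1 * lambda / NA
R = 0.67 * 193 / 0.92
R = 140.6 nm


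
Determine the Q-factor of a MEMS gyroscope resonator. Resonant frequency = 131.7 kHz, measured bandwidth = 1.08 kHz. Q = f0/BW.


Step 1: Q = f0 / bandwidth
Step 2: Q = 131.7 / 1.08
Q = 121.9


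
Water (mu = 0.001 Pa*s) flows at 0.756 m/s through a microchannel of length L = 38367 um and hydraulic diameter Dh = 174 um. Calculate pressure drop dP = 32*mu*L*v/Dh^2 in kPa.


Step 1: Convert to SI: L = 38367e-6 m, Dh = 174e-6 m
Step 2: dP = 32 * 0.001 * 38367e-6 * 0.756 / (174e-6)^2
Step 3: dP = 30657.10 Pa
Step 4: Convert to kPa: dP = 30.66 kPa


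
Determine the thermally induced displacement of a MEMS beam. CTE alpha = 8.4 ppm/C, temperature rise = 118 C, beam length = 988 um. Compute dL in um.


Step 1: Convert CTE: alpha = 8.4 ppm/C = 8.4e-6 /C
Step 2: dL = 8.4e-6 * 118 * 988
dL = 0.9793 um


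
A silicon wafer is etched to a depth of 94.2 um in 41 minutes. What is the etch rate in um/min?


Step 1: Etch rate = depth / time
Step 2: rate = 94.2 / 41
rate = 2.298 um/min


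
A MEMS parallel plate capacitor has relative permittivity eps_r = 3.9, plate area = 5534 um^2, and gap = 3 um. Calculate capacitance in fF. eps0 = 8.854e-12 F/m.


Step 1: Convert area to m^2: A = 5534e-12 m^2
Step 2: Convert gap to m: d = 3e-6 m
Step 3: C = eps0 * eps_r * A / d
C = 8.854e-12 * 3.9 * 5534e-12 / 3e-6
Step 4: Convert to fF (multiply by 1e15).
C = 63.7 fF


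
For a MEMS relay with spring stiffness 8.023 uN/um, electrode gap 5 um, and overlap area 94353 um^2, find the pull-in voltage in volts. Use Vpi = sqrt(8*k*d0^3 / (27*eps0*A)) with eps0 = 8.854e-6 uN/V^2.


Step 1: Compute numerator: 8 * k * d0^3 = 8 * 8.023 * 5^3 = 8023.0
Step 2: Compute denominator: 27 * eps0 * A = 27 * 8.854e-6 * 94353 = 22.555839
Step 3: Vpi = sqrt(8023.0 / 22.555839)
Vpi = 18.86 V


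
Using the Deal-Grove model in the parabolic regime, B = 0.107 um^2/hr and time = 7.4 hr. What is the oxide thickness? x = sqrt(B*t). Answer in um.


Step 1: Compute B*t = 0.107 * 7.4 = 0.7918
Step 2: x = sqrt(0.7918)
x = 0.89 um


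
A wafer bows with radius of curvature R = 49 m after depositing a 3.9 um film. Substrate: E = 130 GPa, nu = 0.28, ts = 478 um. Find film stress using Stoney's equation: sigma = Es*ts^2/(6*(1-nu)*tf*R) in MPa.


Step 1: Compute numerator: Es * ts^2 = 130 * 478^2 = 29702920 (GPa*um^2)
Step 2: Compute denominator (R in um): 6*(1-nu)*tf*R = 6*0.72*3.9*49e6 = 825552000.0 (um^2)
Step 3: sigma (GPa) = 29702920 / 825552000.0 = 3.5979e-02 GPa
Step 4: Convert to MPa (x1000): sigma = 36.0 MPa


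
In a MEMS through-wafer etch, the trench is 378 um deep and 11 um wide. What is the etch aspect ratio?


Step 1: AR = depth / width
Step 2: AR = 378 / 11
AR = 34.4


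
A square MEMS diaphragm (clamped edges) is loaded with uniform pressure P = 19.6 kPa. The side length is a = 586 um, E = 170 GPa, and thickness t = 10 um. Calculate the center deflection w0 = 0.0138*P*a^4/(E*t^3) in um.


Step 1: Convert pressure to compatible units (E is in GPa, so P in GPa).
P = 19.6 kPa = 19.6e-6 GPa
Step 2: Compute numerator: 0.0138 * P * a^4.
a^4 = 586^4 = 117920812816
numerator = 0.0138 * 19.6e-6 * 117920812816 = 3.18952e+04
Step 3: Compute denominator: E * t^3 = 170 * 10^3 = 170000
Step 4: w0 = numerator / denominator = 3.18952e+04 / 170000 = 0.1876 um


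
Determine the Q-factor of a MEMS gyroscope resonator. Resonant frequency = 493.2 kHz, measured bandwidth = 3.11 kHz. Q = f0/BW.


Step 1: Q = f0 / bandwidth
Step 2: Q = 493.2 / 3.11
Q = 158.6


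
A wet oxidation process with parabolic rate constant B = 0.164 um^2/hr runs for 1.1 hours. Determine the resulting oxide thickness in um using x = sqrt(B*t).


Step 1: Compute B*t = 0.164 * 1.1 = 0.1804
Step 2: x = sqrt(0.1804)
x = 0.425 um


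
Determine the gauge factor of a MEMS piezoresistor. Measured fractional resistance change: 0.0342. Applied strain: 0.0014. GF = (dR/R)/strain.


Step 1: Identify values.
dR/R = 0.0342, strain = 0.0014
Step 2: GF = (dR/R) / strain = 0.0342 / 0.0014
GF = 24.4


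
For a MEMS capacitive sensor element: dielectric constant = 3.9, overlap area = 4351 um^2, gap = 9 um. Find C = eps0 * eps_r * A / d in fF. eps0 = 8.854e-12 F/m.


Step 1: Convert area to m^2: A = 4351e-12 m^2
Step 2: Convert gap to m: d = 9e-6 m
Step 3: C = eps0 * eps_r * A / d
C = 8.854e-12 * 3.9 * 4351e-12 / 9e-6
Step 4: Convert to fF (multiply by 1e15).
C = 16.69 fF


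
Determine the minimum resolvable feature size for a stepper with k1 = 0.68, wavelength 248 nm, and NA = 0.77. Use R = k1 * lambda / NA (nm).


Step 1: Identify values: k1 = 0.68, lambda = 248 nm, NA = 0.77
Step 2: R = k1 * lambda / NA
R = 0.68 * 248 / 0.77
R = 219.0 nm


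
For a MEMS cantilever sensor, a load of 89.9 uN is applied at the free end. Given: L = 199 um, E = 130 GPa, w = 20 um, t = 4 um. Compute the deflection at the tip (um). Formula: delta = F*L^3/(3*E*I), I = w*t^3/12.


Step 1: Calculate the second moment of area.
I = w * t^3 / 12 = 20 * 4^3 / 12 = 106.6667 um^4
Step 2: Convert E to consistent units (1 GPa = 1000 uN/um^2).
E = 130 GPa = 130000 uN/um^2
Step 3: Calculate tip deflection.
delta = F * L^3 / (3 * E * I)
delta = 89.9 * 199^3 / (3 * 130000 * 106.6667)
delta = 17.0304 um


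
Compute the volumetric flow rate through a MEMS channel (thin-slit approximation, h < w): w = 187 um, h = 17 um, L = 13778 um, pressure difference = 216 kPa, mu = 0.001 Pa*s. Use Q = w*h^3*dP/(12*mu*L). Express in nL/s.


Step 1: Convert all dimensions to SI (meters).
w = 187e-6 m, h = 17e-6 m, L = 13778e-6 m, dP = 216e3 Pa
Step 2: Q = w * h^3 * dP / (12 * mu * L)
Q = 187e-6 * (17e-6)^3 * 216e3 / (12 * 0.001 * 13778e-6) = 1.20025824e-09 m^3/s
Step 3: Convert Q from m^3/s to nL/s (1 m^3 = 1e12 nL, so multiply by 1e12).
Q = 1200.258 nL/s


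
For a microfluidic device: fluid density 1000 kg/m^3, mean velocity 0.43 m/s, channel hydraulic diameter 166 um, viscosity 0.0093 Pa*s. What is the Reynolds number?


Step 1: Convert Dh to meters: Dh = 166e-6 m
Step 2: Re = rho * v * Dh / mu
Re = 1000 * 0.43 * 166e-6 / 0.0093
Re = 7.675


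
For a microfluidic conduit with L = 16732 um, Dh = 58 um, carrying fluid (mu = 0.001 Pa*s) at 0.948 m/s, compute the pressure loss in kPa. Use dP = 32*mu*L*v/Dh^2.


Step 1: Convert to SI: L = 16732e-6 m, Dh = 58e-6 m
Step 2: dP = 32 * 0.001 * 16732e-6 * 0.948 / (58e-6)^2
Step 3: dP = 150886.43 Pa
Step 4: Convert to kPa: dP = 150.89 kPa


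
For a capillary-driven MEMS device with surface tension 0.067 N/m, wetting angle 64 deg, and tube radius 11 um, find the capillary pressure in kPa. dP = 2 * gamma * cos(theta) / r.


Step 1: cos(64 deg) = 0.4384
Step 2: Convert r to m: r = 11e-6 m
Step 3: dP = 2 * 0.067 * 0.4384 / 11e-6 = 5340.5 Pa
Step 4: Convert Pa to kPa (divide by 1000).
dP = 5.34 kPa


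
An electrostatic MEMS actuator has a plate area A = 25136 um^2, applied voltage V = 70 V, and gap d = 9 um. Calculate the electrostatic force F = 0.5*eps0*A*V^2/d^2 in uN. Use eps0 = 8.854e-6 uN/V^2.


Step 1: Identify parameters.
eps0 = 8.854e-6 uN/V^2, A = 25136 um^2, V = 70 V, d = 9 um
Step 2: Compute V^2 = 70^2 = 4900
Step 3: Compute d^2 = 9^2 = 81
Step 4: F = 0.5 * 8.854e-6 * 25136 * 4900 / 81
F = 6.732 uN


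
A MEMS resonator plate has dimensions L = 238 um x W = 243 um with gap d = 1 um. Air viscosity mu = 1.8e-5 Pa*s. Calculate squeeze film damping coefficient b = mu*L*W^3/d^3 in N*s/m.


Step 1: Convert to SI.
L = 238e-6 m, W = 243e-6 m, d = 1e-6 m
Step 2: W^3 = (243e-6)^3 = 1.43e-11 m^3
Step 3: d^3 = (1e-6)^3 = 1.00e-18 m^3
Step 4: b = 1.8e-5 * 238e-6 * 1.43e-11 / 1.00e-18
b = 6.15e-02 N*s/m


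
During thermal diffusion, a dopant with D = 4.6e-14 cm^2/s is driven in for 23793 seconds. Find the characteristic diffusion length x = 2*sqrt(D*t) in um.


Step 1: Compute D*t = 4.6e-14 * 23793 = 1.094478e-09 cm^2
Step 2: sqrt(D*t) = 3.3083e-05 cm
Step 3: x = 2 * 3.3083e-05 cm = 6.6166e-05 cm
Step 4: Convert to um (1 cm = 1e4 um): x = 0.662 um


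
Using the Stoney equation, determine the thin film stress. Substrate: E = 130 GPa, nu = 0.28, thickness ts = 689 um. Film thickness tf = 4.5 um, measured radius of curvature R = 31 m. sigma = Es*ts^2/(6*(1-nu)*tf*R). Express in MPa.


Step 1: Compute numerator: Es * ts^2 = 130 * 689^2 = 61713730 (GPa*um^2)
Step 2: Compute denominator (R in um): 6*(1-nu)*tf*R = 6*0.72*4.5*31e6 = 602640000.0 (um^2)
Step 3: sigma (GPa) = 61713730 / 602640000.0 = 1.02406e-01 GPa
Step 4: Convert to MPa (x1000): sigma = 102.4 MPa


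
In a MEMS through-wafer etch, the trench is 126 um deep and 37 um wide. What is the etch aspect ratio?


Step 1: AR = depth / width
Step 2: AR = 126 / 37
AR = 3.4


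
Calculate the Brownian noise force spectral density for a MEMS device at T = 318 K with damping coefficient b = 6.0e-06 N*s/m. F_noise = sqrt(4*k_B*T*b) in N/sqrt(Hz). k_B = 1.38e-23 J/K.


Step 1: Compute 4 * k_B * T * b
= 4 * 1.38e-23 * 318 * 6.0e-06
= 1.0532e-25 N^2/Hz
Step 2: F_noise = sqrt(1.0532e-25)
F_noise = 3.25e-13 N/sqrt(Hz)


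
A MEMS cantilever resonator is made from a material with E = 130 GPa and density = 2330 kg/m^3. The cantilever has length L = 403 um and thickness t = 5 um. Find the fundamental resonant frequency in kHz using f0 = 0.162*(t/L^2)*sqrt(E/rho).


Step 1: Convert units to SI.
t_SI = 5e-6 m, L_SI = 403e-6 m
Step 2: Calculate sqrt(E/rho).
sqrt(130e9 / 2330) = 7469.54 m/s
Step 3: Compute f0.
f0 = 0.162 * 5e-6 / (403e-6)^2 * 7469.54 = 37253.6 Hz = 37.25 kHz


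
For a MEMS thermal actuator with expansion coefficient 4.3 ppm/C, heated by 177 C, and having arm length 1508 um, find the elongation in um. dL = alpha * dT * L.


Step 1: Convert CTE: alpha = 4.3 ppm/C = 4.3e-6 /C
Step 2: dL = 4.3e-6 * 177 * 1508
dL = 1.1477 um


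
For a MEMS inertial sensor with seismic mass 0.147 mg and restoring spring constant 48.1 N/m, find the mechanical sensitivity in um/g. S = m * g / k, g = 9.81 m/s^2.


Step 1: Convert mass: m = 0.147 mg = 1.47e-07 kg
Step 2: S = m * g / k = 1.47e-07 * 9.81 / 48.1
Step 3: S = 3.00e-08 m/g
Step 4: Convert to um/g: S = 0.03 um/g


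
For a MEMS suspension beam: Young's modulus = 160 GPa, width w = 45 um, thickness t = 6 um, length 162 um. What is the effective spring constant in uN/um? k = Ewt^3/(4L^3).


Step 1: Convert E to consistent units (1 GPa = 1000 uN/um^2).
E = 160 GPa = 160000 uN/um^2
Step 2: Compute t^3 = 6^3 = 216
Step 3: Compute L^3 = 162^3 = 4251528
Step 4: k = 160000 * 45 * 216 / (4 * 4251528)
k = 91.4495 uN/um


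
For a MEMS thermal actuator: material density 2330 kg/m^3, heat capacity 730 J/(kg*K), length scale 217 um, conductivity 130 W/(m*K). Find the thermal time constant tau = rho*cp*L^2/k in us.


Step 1: Convert L to m: L = 217e-6 m
Step 2: L^2 = (217e-6)^2 = 4.7089e-08 m^2
Step 3: tau = 2330 * 730 * 4.7089e-08 / 130 = 6.1610523e-04 s
Step 4: Convert to microseconds (multiply by 1e6).
tau = 616.105 us


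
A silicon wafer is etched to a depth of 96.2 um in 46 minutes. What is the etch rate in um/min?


Step 1: Etch rate = depth / time
Step 2: rate = 96.2 / 46
rate = 2.091 um/min


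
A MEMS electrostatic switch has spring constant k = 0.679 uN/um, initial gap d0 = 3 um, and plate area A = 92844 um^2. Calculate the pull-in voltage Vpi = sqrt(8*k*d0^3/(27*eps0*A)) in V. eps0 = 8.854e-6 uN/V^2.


Step 1: Compute numerator: 8 * k * d0^3 = 8 * 0.679 * 3^3 = 146.664
Step 2: Compute denominator: 27 * eps0 * A = 27 * 8.854e-6 * 92844 = 22.195101
Step 3: Vpi = sqrt(146.664 / 22.195101)
Vpi = 2.57 V


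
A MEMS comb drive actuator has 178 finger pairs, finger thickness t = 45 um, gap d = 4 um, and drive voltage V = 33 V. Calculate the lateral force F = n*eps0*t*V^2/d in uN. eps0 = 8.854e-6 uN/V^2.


Step 1: Parameters: n=178, eps0=8.854e-6 uN/V^2, t=45 um, V=33 V, d=4 um
Step 2: V^2 = 1089
Step 3: F = 178 * 8.854e-6 * 45 * 1089 / 4
F = 19.308 uN


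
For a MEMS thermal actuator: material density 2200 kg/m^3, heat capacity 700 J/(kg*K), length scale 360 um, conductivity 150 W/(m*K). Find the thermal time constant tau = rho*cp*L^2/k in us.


Step 1: Convert L to m: L = 360e-6 m
Step 2: L^2 = (360e-6)^2 = 1.296e-07 m^2
Step 3: tau = 2200 * 700 * 1.296e-07 / 150 = 1.33056e-03 s
Step 4: Convert to microseconds (multiply by 1e6).
tau = 1330.56 us


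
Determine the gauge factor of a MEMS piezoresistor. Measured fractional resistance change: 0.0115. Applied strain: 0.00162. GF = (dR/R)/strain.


Step 1: Identify values.
dR/R = 0.0115, strain = 0.00162
Step 2: GF = (dR/R) / strain = 0.0115 / 0.00162
GF = 7.1


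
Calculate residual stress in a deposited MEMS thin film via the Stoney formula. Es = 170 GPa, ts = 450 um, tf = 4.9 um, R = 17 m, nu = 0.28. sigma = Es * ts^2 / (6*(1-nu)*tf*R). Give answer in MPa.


Step 1: Compute numerator: Es * ts^2 = 170 * 450^2 = 34425000 (GPa*um^2)
Step 2: Compute denominator (R in um): 6*(1-nu)*tf*R = 6*0.72*4.9*17e6 = 359856000.0 (um^2)
Step 3: sigma (GPa) = 34425000 / 359856000.0 = 9.5663e-02 GPa
Step 4: Convert to MPa (x1000): sigma = 95.7 MPa


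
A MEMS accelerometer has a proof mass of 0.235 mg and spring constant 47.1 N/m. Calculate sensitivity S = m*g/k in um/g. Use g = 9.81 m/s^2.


Step 1: Convert mass: m = 0.235 mg = 2.35e-07 kg
Step 2: S = m * g / k = 2.35e-07 * 9.81 / 47.1
Step 3: S = 4.89e-08 m/g
Step 4: Convert to um/g: S = 0.049 um/g


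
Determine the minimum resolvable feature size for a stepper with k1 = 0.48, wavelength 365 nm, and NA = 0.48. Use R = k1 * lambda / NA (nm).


Step 1: Identify values: k1 = 0.48, lambda = 365 nm, NA = 0.48
Step 2: R = k1 * lambda / NA
R = 0.48 * 365 / 0.48
R = 365.0 nm


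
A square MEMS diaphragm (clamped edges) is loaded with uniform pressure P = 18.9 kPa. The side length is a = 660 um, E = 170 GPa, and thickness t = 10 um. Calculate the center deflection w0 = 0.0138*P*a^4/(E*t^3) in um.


Step 1: Convert pressure to compatible units (E is in GPa, so P in GPa).
P = 18.9 kPa = 18.9e-6 GPa
Step 2: Compute numerator: 0.0138 * P * a^4.
a^4 = 660^4 = 189747360000
numerator = 0.0138 * 18.9e-6 * 189747360000 = 4.94899e+04
Step 3: Compute denominator: E * t^3 = 170 * 10^3 = 170000
Step 4: w0 = numerator / denominator = 4.94899e+04 / 170000 = 0.2911 um


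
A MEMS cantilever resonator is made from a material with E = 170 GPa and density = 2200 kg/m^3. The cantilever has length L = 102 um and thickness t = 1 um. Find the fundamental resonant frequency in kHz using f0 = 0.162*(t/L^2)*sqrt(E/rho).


Step 1: Convert units to SI.
t_SI = 1e-6 m, L_SI = 102e-6 m
Step 2: Calculate sqrt(E/rho).
sqrt(170e9 / 2200) = 8790.49 m/s
Step 3: Compute f0.
f0 = 0.162 * 1e-6 / (102e-6)^2 * 8790.49 = 136876.1 Hz = 136.88 kHz


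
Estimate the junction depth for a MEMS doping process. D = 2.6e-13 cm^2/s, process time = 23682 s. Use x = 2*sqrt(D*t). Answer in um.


Step 1: Compute D*t = 2.6e-13 * 23682 = 6.15732e-09 cm^2
Step 2: sqrt(D*t) = 7.84686e-05 cm
Step 3: x = 2 * 7.84686e-05 cm = 1.569372e-04 cm
Step 4: Convert to um (1 cm = 1e4 um): x = 1.569 um


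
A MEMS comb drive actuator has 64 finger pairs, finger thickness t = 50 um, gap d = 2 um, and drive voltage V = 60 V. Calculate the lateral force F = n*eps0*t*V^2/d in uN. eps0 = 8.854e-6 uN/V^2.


Step 1: Parameters: n=64, eps0=8.854e-6 uN/V^2, t=50 um, V=60 V, d=2 um
Step 2: V^2 = 3600
Step 3: F = 64 * 8.854e-6 * 50 * 3600 / 2
F = 50.999 uN


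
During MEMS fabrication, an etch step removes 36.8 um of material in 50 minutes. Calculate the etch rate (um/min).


Step 1: Etch rate = depth / time
Step 2: rate = 36.8 / 50
rate = 0.736 um/min


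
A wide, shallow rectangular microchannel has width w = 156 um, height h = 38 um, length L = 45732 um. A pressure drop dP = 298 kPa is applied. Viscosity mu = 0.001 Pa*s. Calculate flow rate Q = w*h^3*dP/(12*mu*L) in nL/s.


Step 1: Convert all dimensions to SI (meters).
w = 156e-6 m, h = 38e-6 m, L = 45732e-6 m, dP = 298e3 Pa
Step 2: Q = w * h^3 * dP / (12 * mu * L)
Q = 156e-6 * (38e-6)^3 * 298e3 / (12 * 0.001 * 45732e-6) = 4.64825785e-09 m^3/s
Step 3: Convert Q from m^3/s to nL/s (1 m^3 = 1e12 nL, so multiply by 1e12).
Q = 4648.258 nL/s


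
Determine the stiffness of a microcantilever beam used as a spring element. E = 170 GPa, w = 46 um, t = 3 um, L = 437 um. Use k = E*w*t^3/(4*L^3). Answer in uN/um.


Step 1: Convert E to consistent units (1 GPa = 1000 uN/um^2).
E = 170 GPa = 170000 uN/um^2
Step 2: Compute t^3 = 3^3 = 27
Step 3: Compute L^3 = 437^3 = 83453453
Step 4: k = 170000 * 46 * 27 / (4 * 83453453)
k = 0.6325 uN/um


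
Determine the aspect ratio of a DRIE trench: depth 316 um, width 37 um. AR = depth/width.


Step 1: AR = depth / width
Step 2: AR = 316 / 37
AR = 8.5


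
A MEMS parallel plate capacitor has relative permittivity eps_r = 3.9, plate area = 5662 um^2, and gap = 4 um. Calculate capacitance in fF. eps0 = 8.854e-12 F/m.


Step 1: Convert area to m^2: A = 5662e-12 m^2
Step 2: Convert gap to m: d = 4e-6 m
Step 3: C = eps0 * eps_r * A / d
C = 8.854e-12 * 3.9 * 5662e-12 / 4e-6
Step 4: Convert to fF (multiply by 1e15).
C = 48.88 fF


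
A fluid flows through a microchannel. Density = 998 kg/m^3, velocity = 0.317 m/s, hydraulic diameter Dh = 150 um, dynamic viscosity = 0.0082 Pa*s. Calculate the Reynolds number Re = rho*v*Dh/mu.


Step 1: Convert Dh to meters: Dh = 150e-6 m
Step 2: Re = rho * v * Dh / mu
Re = 998 * 0.317 * 150e-6 / 0.0082
Re = 5.787


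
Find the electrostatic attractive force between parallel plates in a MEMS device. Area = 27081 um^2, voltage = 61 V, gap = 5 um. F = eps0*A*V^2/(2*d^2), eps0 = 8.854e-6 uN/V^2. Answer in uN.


Step 1: Identify parameters.
eps0 = 8.854e-6 uN/V^2, A = 27081 um^2, V = 61 V, d = 5 um
Step 2: Compute V^2 = 61^2 = 3721
Step 3: Compute d^2 = 5^2 = 25
Step 4: F = 0.5 * 8.854e-6 * 27081 * 3721 / 25
F = 17.844 uN


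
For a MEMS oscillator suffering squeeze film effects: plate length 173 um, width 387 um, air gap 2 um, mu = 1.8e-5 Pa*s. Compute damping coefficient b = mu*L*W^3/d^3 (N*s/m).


Step 1: Convert to SI.
L = 173e-6 m, W = 387e-6 m, d = 2e-6 m
Step 2: W^3 = (387e-6)^3 = 5.80e-11 m^3
Step 3: d^3 = (2e-6)^3 = 8.00e-18 m^3
Step 4: b = 1.8e-5 * 173e-6 * 5.80e-11 / 8.00e-18
b = 2.26e-02 N*s/m


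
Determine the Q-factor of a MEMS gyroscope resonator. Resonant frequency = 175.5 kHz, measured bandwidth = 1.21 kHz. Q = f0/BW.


Step 1: Q = f0 / bandwidth
Step 2: Q = 175.5 / 1.21
Q = 145.0


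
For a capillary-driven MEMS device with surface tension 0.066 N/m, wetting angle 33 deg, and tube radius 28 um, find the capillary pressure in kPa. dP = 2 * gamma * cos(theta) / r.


Step 1: cos(33 deg) = 0.8387
Step 2: Convert r to m: r = 28e-6 m
Step 3: dP = 2 * 0.066 * 0.8387 / 28e-6 = 3953.9 Pa
Step 4: Convert Pa to kPa (divide by 1000).
dP = 3.95 kPa


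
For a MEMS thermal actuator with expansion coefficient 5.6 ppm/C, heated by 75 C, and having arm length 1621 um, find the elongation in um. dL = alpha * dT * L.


Step 1: Convert CTE: alpha = 5.6 ppm/C = 5.6e-6 /C
Step 2: dL = 5.6e-6 * 75 * 1621
dL = 0.6808 um


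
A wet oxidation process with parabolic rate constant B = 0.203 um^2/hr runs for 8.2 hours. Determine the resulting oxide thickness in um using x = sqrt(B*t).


Step 1: Compute B*t = 0.203 * 8.2 = 1.6646
Step 2: x = sqrt(1.6646)
x = 1.29 um


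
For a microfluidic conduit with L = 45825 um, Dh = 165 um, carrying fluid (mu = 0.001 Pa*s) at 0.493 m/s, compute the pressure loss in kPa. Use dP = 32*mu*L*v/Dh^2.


Step 1: Convert to SI: L = 45825e-6 m, Dh = 165e-6 m
Step 2: dP = 32 * 0.001 * 45825e-6 * 0.493 / (165e-6)^2
Step 3: dP = 26554.09 Pa
Step 4: Convert to kPa: dP = 26.55 kPa


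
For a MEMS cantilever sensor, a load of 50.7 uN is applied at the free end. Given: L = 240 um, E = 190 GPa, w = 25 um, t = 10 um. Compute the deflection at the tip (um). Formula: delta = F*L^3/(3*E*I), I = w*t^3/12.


Step 1: Calculate the second moment of area.
I = w * t^3 / 12 = 25 * 10^3 / 12 = 2083.3333 um^4
Step 2: Convert E to consistent units (1 GPa = 1000 uN/um^2).
E = 190 GPa = 190000 uN/um^2
Step 3: Calculate tip deflection.
delta = F * L^3 / (3 * E * I)
delta = 50.7 * 240^3 / (3 * 190000 * 2083.3333)
delta = 0.5902 um


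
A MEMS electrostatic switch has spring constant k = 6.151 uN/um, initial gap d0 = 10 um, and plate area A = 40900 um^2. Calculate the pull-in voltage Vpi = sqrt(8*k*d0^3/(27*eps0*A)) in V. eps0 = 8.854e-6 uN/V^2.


Step 1: Compute numerator: 8 * k * d0^3 = 8 * 6.151 * 10^3 = 49208.0
Step 2: Compute denominator: 27 * eps0 * A = 27 * 8.854e-6 * 40900 = 9.777472
Step 3: Vpi = sqrt(49208.0 / 9.777472)
Vpi = 70.94 V


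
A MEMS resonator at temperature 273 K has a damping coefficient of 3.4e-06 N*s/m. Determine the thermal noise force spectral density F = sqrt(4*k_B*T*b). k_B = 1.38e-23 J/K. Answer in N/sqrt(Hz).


Step 1: Compute 4 * k_B * T * b
= 4 * 1.38e-23 * 273 * 3.4e-06
= 5.1237e-26 N^2/Hz
Step 2: F_noise = sqrt(5.1237e-26)
F_noise = 2.26e-13 N/sqrt(Hz)


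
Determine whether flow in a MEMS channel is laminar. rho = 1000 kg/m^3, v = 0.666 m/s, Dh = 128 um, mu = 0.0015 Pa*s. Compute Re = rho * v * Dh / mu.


Step 1: Convert Dh to meters: Dh = 128e-6 m
Step 2: Re = rho * v * Dh / mu
Re = 1000 * 0.666 * 128e-6 / 0.0015
Re = 56.832
Since Re = 56.832 is below ~2300, the flow is laminar.


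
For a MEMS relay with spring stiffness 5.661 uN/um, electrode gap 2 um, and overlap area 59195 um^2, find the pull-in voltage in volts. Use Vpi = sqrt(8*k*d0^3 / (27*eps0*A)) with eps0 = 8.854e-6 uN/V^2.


Step 1: Compute numerator: 8 * k * d0^3 = 8 * 5.661 * 2^3 = 362.304
Step 2: Compute denominator: 27 * eps0 * A = 27 * 8.854e-6 * 59195 = 14.151038
Step 3: Vpi = sqrt(362.304 / 14.151038)
Vpi = 5.06 V


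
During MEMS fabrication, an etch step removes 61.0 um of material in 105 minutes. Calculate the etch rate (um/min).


Step 1: Etch rate = depth / time
Step 2: rate = 61.0 / 105
rate = 0.581 um/min


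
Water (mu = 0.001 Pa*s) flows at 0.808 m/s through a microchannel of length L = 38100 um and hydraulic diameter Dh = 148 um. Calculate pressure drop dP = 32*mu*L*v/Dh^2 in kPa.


Step 1: Convert to SI: L = 38100e-6 m, Dh = 148e-6 m
Step 2: dP = 32 * 0.001 * 38100e-6 * 0.808 / (148e-6)^2
Step 3: dP = 44974.14 Pa
Step 4: Convert to kPa: dP = 44.97 kPa


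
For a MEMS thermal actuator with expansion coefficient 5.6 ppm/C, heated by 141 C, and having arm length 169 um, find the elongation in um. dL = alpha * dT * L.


Step 1: Convert CTE: alpha = 5.6 ppm/C = 5.6e-6 /C
Step 2: dL = 5.6e-6 * 141 * 169
dL = 0.1334 um


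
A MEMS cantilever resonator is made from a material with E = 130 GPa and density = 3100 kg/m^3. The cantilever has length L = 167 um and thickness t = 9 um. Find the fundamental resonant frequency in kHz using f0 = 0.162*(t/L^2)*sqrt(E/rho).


Step 1: Convert units to SI.
t_SI = 9e-6 m, L_SI = 167e-6 m
Step 2: Calculate sqrt(E/rho).
sqrt(130e9 / 3100) = 6475.76 m/s
Step 3: Compute f0.
f0 = 0.162 * 9e-6 / (167e-6)^2 * 6475.76 = 338544.2 Hz = 338.54 kHz


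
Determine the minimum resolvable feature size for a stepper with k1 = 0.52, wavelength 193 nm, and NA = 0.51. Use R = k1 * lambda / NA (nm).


Step 1: Identify values: k1 = 0.52, lambda = 193 nm, NA = 0.51
Step 2: R = k1 * lambda / NA
R = 0.52 * 193 / 0.51
R = 196.8 nm
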